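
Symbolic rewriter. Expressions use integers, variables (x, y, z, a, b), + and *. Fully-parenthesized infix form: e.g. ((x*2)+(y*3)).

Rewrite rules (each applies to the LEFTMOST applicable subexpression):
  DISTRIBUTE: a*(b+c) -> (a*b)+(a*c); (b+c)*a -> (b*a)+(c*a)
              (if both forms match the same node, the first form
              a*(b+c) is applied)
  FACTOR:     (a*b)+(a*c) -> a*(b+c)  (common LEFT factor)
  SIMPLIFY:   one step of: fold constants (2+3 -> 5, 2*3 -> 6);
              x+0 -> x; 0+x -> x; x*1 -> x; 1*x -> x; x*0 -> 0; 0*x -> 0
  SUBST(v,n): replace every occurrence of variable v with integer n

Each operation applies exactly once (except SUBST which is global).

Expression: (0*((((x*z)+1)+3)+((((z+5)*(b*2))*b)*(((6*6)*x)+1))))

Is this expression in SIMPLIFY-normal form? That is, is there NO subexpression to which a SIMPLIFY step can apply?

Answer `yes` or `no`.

Answer: no

Derivation:
Expression: (0*((((x*z)+1)+3)+((((z+5)*(b*2))*b)*(((6*6)*x)+1))))
Scanning for simplifiable subexpressions (pre-order)...
  at root: (0*((((x*z)+1)+3)+((((z+5)*(b*2))*b)*(((6*6)*x)+1)))) (SIMPLIFIABLE)
  at R: ((((x*z)+1)+3)+((((z+5)*(b*2))*b)*(((6*6)*x)+1))) (not simplifiable)
  at RL: (((x*z)+1)+3) (not simplifiable)
  at RLL: ((x*z)+1) (not simplifiable)
  at RLLL: (x*z) (not simplifiable)
  at RR: ((((z+5)*(b*2))*b)*(((6*6)*x)+1)) (not simplifiable)
  at RRL: (((z+5)*(b*2))*b) (not simplifiable)
  at RRLL: ((z+5)*(b*2)) (not simplifiable)
  at RRLLL: (z+5) (not simplifiable)
  at RRLLR: (b*2) (not simplifiable)
  at RRR: (((6*6)*x)+1) (not simplifiable)
  at RRRL: ((6*6)*x) (not simplifiable)
  at RRRLL: (6*6) (SIMPLIFIABLE)
Found simplifiable subexpr at path root: (0*((((x*z)+1)+3)+((((z+5)*(b*2))*b)*(((6*6)*x)+1))))
One SIMPLIFY step would give: 0
-> NOT in normal form.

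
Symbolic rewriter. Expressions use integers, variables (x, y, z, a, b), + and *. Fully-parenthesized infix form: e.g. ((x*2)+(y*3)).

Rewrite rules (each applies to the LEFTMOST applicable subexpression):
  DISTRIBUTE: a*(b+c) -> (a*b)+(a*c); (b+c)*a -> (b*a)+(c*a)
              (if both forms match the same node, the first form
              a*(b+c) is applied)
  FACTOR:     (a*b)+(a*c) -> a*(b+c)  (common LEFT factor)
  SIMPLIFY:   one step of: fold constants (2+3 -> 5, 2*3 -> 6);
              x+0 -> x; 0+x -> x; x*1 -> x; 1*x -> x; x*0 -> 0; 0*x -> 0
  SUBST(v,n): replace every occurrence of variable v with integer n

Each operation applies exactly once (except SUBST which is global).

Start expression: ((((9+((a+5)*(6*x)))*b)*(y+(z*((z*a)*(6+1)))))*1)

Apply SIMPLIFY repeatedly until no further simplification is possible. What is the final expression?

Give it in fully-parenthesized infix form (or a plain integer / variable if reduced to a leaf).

Start: ((((9+((a+5)*(6*x)))*b)*(y+(z*((z*a)*(6+1)))))*1)
Step 1: at root: ((((9+((a+5)*(6*x)))*b)*(y+(z*((z*a)*(6+1)))))*1) -> (((9+((a+5)*(6*x)))*b)*(y+(z*((z*a)*(6+1))))); overall: ((((9+((a+5)*(6*x)))*b)*(y+(z*((z*a)*(6+1)))))*1) -> (((9+((a+5)*(6*x)))*b)*(y+(z*((z*a)*(6+1)))))
Step 2: at RRRR: (6+1) -> 7; overall: (((9+((a+5)*(6*x)))*b)*(y+(z*((z*a)*(6+1))))) -> (((9+((a+5)*(6*x)))*b)*(y+(z*((z*a)*7))))
Fixed point: (((9+((a+5)*(6*x)))*b)*(y+(z*((z*a)*7))))

Answer: (((9+((a+5)*(6*x)))*b)*(y+(z*((z*a)*7))))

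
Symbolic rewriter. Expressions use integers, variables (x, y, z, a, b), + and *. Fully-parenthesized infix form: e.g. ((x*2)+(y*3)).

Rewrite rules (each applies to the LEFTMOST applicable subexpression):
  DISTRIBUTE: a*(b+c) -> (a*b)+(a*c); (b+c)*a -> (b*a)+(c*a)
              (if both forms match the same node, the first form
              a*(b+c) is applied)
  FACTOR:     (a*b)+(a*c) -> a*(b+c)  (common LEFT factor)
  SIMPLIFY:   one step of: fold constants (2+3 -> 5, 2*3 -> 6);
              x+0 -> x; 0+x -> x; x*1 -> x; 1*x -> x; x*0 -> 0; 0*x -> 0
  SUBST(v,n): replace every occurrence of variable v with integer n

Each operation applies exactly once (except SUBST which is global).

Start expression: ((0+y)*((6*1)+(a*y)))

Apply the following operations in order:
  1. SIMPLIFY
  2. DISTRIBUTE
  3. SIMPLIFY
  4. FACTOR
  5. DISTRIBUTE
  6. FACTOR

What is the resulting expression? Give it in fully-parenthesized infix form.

Start: ((0+y)*((6*1)+(a*y)))
Apply SIMPLIFY at L (target: (0+y)): ((0+y)*((6*1)+(a*y))) -> (y*((6*1)+(a*y)))
Apply DISTRIBUTE at root (target: (y*((6*1)+(a*y)))): (y*((6*1)+(a*y))) -> ((y*(6*1))+(y*(a*y)))
Apply SIMPLIFY at LR (target: (6*1)): ((y*(6*1))+(y*(a*y))) -> ((y*6)+(y*(a*y)))
Apply FACTOR at root (target: ((y*6)+(y*(a*y)))): ((y*6)+(y*(a*y))) -> (y*(6+(a*y)))
Apply DISTRIBUTE at root (target: (y*(6+(a*y)))): (y*(6+(a*y))) -> ((y*6)+(y*(a*y)))
Apply FACTOR at root (target: ((y*6)+(y*(a*y)))): ((y*6)+(y*(a*y))) -> (y*(6+(a*y)))

Answer: (y*(6+(a*y)))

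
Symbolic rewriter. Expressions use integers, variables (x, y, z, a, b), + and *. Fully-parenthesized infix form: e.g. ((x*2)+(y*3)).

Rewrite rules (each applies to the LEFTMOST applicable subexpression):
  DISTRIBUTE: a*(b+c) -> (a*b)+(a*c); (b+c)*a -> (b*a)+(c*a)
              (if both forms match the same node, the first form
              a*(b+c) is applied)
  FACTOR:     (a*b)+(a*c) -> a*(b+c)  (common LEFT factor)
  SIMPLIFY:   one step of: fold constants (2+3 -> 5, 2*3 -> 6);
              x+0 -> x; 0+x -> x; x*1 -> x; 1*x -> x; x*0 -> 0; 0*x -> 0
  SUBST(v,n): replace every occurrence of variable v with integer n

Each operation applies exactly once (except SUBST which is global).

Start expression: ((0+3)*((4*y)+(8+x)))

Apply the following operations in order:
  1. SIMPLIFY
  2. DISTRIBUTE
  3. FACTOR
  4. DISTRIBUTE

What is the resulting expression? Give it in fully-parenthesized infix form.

Answer: ((3*(4*y))+(3*(8+x)))

Derivation:
Start: ((0+3)*((4*y)+(8+x)))
Apply SIMPLIFY at L (target: (0+3)): ((0+3)*((4*y)+(8+x))) -> (3*((4*y)+(8+x)))
Apply DISTRIBUTE at root (target: (3*((4*y)+(8+x)))): (3*((4*y)+(8+x))) -> ((3*(4*y))+(3*(8+x)))
Apply FACTOR at root (target: ((3*(4*y))+(3*(8+x)))): ((3*(4*y))+(3*(8+x))) -> (3*((4*y)+(8+x)))
Apply DISTRIBUTE at root (target: (3*((4*y)+(8+x)))): (3*((4*y)+(8+x))) -> ((3*(4*y))+(3*(8+x)))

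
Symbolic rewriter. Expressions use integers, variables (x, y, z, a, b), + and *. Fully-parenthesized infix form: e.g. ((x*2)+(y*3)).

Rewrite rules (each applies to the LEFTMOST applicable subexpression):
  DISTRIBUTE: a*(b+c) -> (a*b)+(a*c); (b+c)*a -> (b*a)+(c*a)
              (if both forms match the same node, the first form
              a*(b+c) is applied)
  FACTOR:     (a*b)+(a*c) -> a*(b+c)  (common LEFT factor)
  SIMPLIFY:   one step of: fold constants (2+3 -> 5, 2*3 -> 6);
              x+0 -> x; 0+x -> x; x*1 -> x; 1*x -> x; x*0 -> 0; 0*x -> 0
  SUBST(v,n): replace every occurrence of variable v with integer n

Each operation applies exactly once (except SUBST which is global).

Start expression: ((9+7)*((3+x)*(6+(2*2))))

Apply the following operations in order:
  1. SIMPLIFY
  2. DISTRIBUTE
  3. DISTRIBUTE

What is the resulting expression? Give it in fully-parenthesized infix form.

Start: ((9+7)*((3+x)*(6+(2*2))))
Apply SIMPLIFY at L (target: (9+7)): ((9+7)*((3+x)*(6+(2*2)))) -> (16*((3+x)*(6+(2*2))))
Apply DISTRIBUTE at R (target: ((3+x)*(6+(2*2)))): (16*((3+x)*(6+(2*2)))) -> (16*(((3+x)*6)+((3+x)*(2*2))))
Apply DISTRIBUTE at root (target: (16*(((3+x)*6)+((3+x)*(2*2))))): (16*(((3+x)*6)+((3+x)*(2*2)))) -> ((16*((3+x)*6))+(16*((3+x)*(2*2))))

Answer: ((16*((3+x)*6))+(16*((3+x)*(2*2))))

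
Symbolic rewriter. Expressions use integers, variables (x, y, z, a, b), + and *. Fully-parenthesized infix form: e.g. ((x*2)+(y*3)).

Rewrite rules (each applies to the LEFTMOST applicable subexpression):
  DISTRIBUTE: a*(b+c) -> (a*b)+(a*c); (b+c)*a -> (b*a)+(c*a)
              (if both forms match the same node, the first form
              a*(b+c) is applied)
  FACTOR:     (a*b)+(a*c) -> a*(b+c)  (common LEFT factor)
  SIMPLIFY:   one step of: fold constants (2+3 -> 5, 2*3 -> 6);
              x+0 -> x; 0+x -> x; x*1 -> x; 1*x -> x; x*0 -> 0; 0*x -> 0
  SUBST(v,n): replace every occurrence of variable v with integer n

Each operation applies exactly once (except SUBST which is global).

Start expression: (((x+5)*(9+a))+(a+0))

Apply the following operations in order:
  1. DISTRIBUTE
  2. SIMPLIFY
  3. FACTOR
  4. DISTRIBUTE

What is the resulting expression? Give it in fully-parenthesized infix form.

Start: (((x+5)*(9+a))+(a+0))
Apply DISTRIBUTE at L (target: ((x+5)*(9+a))): (((x+5)*(9+a))+(a+0)) -> ((((x+5)*9)+((x+5)*a))+(a+0))
Apply SIMPLIFY at R (target: (a+0)): ((((x+5)*9)+((x+5)*a))+(a+0)) -> ((((x+5)*9)+((x+5)*a))+a)
Apply FACTOR at L (target: (((x+5)*9)+((x+5)*a))): ((((x+5)*9)+((x+5)*a))+a) -> (((x+5)*(9+a))+a)
Apply DISTRIBUTE at L (target: ((x+5)*(9+a))): (((x+5)*(9+a))+a) -> ((((x+5)*9)+((x+5)*a))+a)

Answer: ((((x+5)*9)+((x+5)*a))+a)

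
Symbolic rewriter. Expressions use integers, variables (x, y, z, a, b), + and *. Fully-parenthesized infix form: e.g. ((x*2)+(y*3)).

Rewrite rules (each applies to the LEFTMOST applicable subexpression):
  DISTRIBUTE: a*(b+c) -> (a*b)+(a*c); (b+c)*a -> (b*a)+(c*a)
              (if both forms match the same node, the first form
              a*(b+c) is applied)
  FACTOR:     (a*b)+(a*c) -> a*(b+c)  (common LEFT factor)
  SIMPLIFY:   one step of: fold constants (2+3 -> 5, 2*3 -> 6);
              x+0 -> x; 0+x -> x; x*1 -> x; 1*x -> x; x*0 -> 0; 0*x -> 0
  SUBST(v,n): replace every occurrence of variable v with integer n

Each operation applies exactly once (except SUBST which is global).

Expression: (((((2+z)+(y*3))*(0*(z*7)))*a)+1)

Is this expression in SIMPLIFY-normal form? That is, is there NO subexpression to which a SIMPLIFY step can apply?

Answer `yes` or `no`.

Expression: (((((2+z)+(y*3))*(0*(z*7)))*a)+1)
Scanning for simplifiable subexpressions (pre-order)...
  at root: (((((2+z)+(y*3))*(0*(z*7)))*a)+1) (not simplifiable)
  at L: ((((2+z)+(y*3))*(0*(z*7)))*a) (not simplifiable)
  at LL: (((2+z)+(y*3))*(0*(z*7))) (not simplifiable)
  at LLL: ((2+z)+(y*3)) (not simplifiable)
  at LLLL: (2+z) (not simplifiable)
  at LLLR: (y*3) (not simplifiable)
  at LLR: (0*(z*7)) (SIMPLIFIABLE)
  at LLRR: (z*7) (not simplifiable)
Found simplifiable subexpr at path LLR: (0*(z*7))
One SIMPLIFY step would give: (((((2+z)+(y*3))*0)*a)+1)
-> NOT in normal form.

Answer: no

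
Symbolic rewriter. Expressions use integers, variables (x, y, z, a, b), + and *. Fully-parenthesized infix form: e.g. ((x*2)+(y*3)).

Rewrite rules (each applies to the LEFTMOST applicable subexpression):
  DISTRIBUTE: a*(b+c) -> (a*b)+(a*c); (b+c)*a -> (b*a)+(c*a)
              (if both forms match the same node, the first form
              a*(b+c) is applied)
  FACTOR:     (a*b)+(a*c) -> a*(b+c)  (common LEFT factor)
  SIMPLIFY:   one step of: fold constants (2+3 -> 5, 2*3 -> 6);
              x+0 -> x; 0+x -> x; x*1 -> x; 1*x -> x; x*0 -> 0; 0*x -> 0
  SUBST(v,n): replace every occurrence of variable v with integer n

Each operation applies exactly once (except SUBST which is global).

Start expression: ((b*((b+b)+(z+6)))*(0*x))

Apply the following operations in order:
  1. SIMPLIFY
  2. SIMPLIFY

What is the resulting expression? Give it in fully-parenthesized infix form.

Answer: 0

Derivation:
Start: ((b*((b+b)+(z+6)))*(0*x))
Apply SIMPLIFY at R (target: (0*x)): ((b*((b+b)+(z+6)))*(0*x)) -> ((b*((b+b)+(z+6)))*0)
Apply SIMPLIFY at root (target: ((b*((b+b)+(z+6)))*0)): ((b*((b+b)+(z+6)))*0) -> 0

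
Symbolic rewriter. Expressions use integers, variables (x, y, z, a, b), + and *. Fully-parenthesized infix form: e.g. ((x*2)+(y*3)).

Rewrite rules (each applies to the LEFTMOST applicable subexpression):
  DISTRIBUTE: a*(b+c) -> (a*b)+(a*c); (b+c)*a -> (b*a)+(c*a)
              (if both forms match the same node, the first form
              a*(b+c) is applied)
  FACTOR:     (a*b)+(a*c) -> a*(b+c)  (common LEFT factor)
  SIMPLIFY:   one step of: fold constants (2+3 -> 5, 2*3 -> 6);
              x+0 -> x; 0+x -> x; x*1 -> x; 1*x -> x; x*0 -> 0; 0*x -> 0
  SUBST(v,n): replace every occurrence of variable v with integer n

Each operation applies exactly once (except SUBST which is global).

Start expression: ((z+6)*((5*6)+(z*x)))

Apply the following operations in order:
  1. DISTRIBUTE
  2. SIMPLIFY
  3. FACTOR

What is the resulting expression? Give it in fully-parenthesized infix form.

Start: ((z+6)*((5*6)+(z*x)))
Apply DISTRIBUTE at root (target: ((z+6)*((5*6)+(z*x)))): ((z+6)*((5*6)+(z*x))) -> (((z+6)*(5*6))+((z+6)*(z*x)))
Apply SIMPLIFY at LR (target: (5*6)): (((z+6)*(5*6))+((z+6)*(z*x))) -> (((z+6)*30)+((z+6)*(z*x)))
Apply FACTOR at root (target: (((z+6)*30)+((z+6)*(z*x)))): (((z+6)*30)+((z+6)*(z*x))) -> ((z+6)*(30+(z*x)))

Answer: ((z+6)*(30+(z*x)))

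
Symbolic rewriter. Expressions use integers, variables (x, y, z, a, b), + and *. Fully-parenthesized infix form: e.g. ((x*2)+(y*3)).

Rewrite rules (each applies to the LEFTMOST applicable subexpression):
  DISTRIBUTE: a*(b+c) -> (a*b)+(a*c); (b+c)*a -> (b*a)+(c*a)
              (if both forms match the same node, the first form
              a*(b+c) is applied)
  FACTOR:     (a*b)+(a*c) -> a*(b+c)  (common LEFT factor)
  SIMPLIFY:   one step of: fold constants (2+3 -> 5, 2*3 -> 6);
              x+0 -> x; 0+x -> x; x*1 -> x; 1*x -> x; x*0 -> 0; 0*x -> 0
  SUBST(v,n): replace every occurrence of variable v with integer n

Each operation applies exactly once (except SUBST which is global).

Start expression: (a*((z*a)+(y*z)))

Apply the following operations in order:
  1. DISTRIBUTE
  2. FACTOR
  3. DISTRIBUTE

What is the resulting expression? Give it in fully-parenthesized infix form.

Answer: ((a*(z*a))+(a*(y*z)))

Derivation:
Start: (a*((z*a)+(y*z)))
Apply DISTRIBUTE at root (target: (a*((z*a)+(y*z)))): (a*((z*a)+(y*z))) -> ((a*(z*a))+(a*(y*z)))
Apply FACTOR at root (target: ((a*(z*a))+(a*(y*z)))): ((a*(z*a))+(a*(y*z))) -> (a*((z*a)+(y*z)))
Apply DISTRIBUTE at root (target: (a*((z*a)+(y*z)))): (a*((z*a)+(y*z))) -> ((a*(z*a))+(a*(y*z)))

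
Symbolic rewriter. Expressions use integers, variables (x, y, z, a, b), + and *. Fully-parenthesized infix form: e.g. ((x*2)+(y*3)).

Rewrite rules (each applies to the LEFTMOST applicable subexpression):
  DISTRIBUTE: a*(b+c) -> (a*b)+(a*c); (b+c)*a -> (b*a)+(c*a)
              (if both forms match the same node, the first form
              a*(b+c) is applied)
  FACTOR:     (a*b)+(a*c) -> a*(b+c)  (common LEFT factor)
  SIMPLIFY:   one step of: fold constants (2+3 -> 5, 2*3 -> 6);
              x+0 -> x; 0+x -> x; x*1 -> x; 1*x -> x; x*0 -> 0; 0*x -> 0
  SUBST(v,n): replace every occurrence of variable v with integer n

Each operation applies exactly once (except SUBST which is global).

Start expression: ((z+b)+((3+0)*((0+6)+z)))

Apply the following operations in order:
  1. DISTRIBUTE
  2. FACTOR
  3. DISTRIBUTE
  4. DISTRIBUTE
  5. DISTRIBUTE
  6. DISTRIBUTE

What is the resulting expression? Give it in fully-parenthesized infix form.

Answer: ((z+b)+((((3*0)+(0*0))+((3*6)+(0*6)))+((3+0)*z)))

Derivation:
Start: ((z+b)+((3+0)*((0+6)+z)))
Apply DISTRIBUTE at R (target: ((3+0)*((0+6)+z))): ((z+b)+((3+0)*((0+6)+z))) -> ((z+b)+(((3+0)*(0+6))+((3+0)*z)))
Apply FACTOR at R (target: (((3+0)*(0+6))+((3+0)*z))): ((z+b)+(((3+0)*(0+6))+((3+0)*z))) -> ((z+b)+((3+0)*((0+6)+z)))
Apply DISTRIBUTE at R (target: ((3+0)*((0+6)+z))): ((z+b)+((3+0)*((0+6)+z))) -> ((z+b)+(((3+0)*(0+6))+((3+0)*z)))
Apply DISTRIBUTE at RL (target: ((3+0)*(0+6))): ((z+b)+(((3+0)*(0+6))+((3+0)*z))) -> ((z+b)+((((3+0)*0)+((3+0)*6))+((3+0)*z)))
Apply DISTRIBUTE at RLL (target: ((3+0)*0)): ((z+b)+((((3+0)*0)+((3+0)*6))+((3+0)*z))) -> ((z+b)+((((3*0)+(0*0))+((3+0)*6))+((3+0)*z)))
Apply DISTRIBUTE at RLR (target: ((3+0)*6)): ((z+b)+((((3*0)+(0*0))+((3+0)*6))+((3+0)*z))) -> ((z+b)+((((3*0)+(0*0))+((3*6)+(0*6)))+((3+0)*z)))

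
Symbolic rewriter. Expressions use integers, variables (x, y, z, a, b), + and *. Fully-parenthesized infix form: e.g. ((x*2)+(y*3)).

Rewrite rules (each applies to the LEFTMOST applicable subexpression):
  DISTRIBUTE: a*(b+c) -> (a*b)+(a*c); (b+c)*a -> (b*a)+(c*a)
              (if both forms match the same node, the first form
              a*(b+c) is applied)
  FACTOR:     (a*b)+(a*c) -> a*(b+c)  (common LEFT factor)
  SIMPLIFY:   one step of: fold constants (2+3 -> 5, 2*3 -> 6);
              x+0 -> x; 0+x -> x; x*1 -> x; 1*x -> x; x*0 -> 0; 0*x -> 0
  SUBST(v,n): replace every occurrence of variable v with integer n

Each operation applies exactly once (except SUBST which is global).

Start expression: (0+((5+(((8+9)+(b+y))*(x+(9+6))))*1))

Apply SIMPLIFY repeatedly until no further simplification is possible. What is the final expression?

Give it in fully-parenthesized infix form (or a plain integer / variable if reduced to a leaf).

Start: (0+((5+(((8+9)+(b+y))*(x+(9+6))))*1))
Step 1: at root: (0+((5+(((8+9)+(b+y))*(x+(9+6))))*1)) -> ((5+(((8+9)+(b+y))*(x+(9+6))))*1); overall: (0+((5+(((8+9)+(b+y))*(x+(9+6))))*1)) -> ((5+(((8+9)+(b+y))*(x+(9+6))))*1)
Step 2: at root: ((5+(((8+9)+(b+y))*(x+(9+6))))*1) -> (5+(((8+9)+(b+y))*(x+(9+6)))); overall: ((5+(((8+9)+(b+y))*(x+(9+6))))*1) -> (5+(((8+9)+(b+y))*(x+(9+6))))
Step 3: at RLL: (8+9) -> 17; overall: (5+(((8+9)+(b+y))*(x+(9+6)))) -> (5+((17+(b+y))*(x+(9+6))))
Step 4: at RRR: (9+6) -> 15; overall: (5+((17+(b+y))*(x+(9+6)))) -> (5+((17+(b+y))*(x+15)))
Fixed point: (5+((17+(b+y))*(x+15)))

Answer: (5+((17+(b+y))*(x+15)))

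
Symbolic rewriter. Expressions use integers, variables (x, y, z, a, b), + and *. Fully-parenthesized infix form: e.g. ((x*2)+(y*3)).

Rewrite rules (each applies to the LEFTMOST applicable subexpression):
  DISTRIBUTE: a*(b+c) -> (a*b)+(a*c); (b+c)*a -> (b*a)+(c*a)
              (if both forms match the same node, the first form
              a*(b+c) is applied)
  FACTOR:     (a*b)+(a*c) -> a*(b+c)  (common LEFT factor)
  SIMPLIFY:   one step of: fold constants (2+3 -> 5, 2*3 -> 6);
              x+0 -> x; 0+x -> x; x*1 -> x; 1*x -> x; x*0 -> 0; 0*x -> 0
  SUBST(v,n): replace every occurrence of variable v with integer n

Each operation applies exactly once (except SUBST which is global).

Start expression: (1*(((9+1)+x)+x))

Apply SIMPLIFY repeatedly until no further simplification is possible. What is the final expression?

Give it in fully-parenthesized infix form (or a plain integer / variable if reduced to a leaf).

Answer: ((10+x)+x)

Derivation:
Start: (1*(((9+1)+x)+x))
Step 1: at root: (1*(((9+1)+x)+x)) -> (((9+1)+x)+x); overall: (1*(((9+1)+x)+x)) -> (((9+1)+x)+x)
Step 2: at LL: (9+1) -> 10; overall: (((9+1)+x)+x) -> ((10+x)+x)
Fixed point: ((10+x)+x)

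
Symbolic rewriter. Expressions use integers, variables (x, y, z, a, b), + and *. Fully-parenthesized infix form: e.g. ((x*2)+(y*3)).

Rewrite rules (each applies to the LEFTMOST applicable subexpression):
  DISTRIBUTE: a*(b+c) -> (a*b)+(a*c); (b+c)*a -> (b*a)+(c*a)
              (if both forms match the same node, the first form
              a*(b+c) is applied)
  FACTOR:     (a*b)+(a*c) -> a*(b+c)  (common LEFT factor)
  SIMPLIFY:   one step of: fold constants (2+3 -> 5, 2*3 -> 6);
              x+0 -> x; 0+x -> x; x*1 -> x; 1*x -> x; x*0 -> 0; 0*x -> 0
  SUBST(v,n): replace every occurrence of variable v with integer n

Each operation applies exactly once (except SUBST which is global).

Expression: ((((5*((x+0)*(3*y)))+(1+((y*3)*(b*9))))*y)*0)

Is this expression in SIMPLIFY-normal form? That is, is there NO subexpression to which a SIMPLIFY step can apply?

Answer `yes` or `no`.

Expression: ((((5*((x+0)*(3*y)))+(1+((y*3)*(b*9))))*y)*0)
Scanning for simplifiable subexpressions (pre-order)...
  at root: ((((5*((x+0)*(3*y)))+(1+((y*3)*(b*9))))*y)*0) (SIMPLIFIABLE)
  at L: (((5*((x+0)*(3*y)))+(1+((y*3)*(b*9))))*y) (not simplifiable)
  at LL: ((5*((x+0)*(3*y)))+(1+((y*3)*(b*9)))) (not simplifiable)
  at LLL: (5*((x+0)*(3*y))) (not simplifiable)
  at LLLR: ((x+0)*(3*y)) (not simplifiable)
  at LLLRL: (x+0) (SIMPLIFIABLE)
  at LLLRR: (3*y) (not simplifiable)
  at LLR: (1+((y*3)*(b*9))) (not simplifiable)
  at LLRR: ((y*3)*(b*9)) (not simplifiable)
  at LLRRL: (y*3) (not simplifiable)
  at LLRRR: (b*9) (not simplifiable)
Found simplifiable subexpr at path root: ((((5*((x+0)*(3*y)))+(1+((y*3)*(b*9))))*y)*0)
One SIMPLIFY step would give: 0
-> NOT in normal form.

Answer: no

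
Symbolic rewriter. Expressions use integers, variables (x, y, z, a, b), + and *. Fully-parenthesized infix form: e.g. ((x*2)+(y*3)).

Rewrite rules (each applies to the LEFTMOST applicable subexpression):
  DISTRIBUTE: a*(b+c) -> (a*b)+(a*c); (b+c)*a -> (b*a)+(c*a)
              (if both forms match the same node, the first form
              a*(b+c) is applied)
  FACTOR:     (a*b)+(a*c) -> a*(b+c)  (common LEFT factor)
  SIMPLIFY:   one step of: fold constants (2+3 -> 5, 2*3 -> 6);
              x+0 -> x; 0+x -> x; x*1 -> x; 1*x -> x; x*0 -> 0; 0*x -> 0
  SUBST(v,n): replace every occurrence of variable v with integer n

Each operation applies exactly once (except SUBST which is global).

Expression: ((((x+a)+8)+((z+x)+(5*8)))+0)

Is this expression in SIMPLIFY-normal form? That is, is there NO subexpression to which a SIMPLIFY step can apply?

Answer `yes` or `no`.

Expression: ((((x+a)+8)+((z+x)+(5*8)))+0)
Scanning for simplifiable subexpressions (pre-order)...
  at root: ((((x+a)+8)+((z+x)+(5*8)))+0) (SIMPLIFIABLE)
  at L: (((x+a)+8)+((z+x)+(5*8))) (not simplifiable)
  at LL: ((x+a)+8) (not simplifiable)
  at LLL: (x+a) (not simplifiable)
  at LR: ((z+x)+(5*8)) (not simplifiable)
  at LRL: (z+x) (not simplifiable)
  at LRR: (5*8) (SIMPLIFIABLE)
Found simplifiable subexpr at path root: ((((x+a)+8)+((z+x)+(5*8)))+0)
One SIMPLIFY step would give: (((x+a)+8)+((z+x)+(5*8)))
-> NOT in normal form.

Answer: no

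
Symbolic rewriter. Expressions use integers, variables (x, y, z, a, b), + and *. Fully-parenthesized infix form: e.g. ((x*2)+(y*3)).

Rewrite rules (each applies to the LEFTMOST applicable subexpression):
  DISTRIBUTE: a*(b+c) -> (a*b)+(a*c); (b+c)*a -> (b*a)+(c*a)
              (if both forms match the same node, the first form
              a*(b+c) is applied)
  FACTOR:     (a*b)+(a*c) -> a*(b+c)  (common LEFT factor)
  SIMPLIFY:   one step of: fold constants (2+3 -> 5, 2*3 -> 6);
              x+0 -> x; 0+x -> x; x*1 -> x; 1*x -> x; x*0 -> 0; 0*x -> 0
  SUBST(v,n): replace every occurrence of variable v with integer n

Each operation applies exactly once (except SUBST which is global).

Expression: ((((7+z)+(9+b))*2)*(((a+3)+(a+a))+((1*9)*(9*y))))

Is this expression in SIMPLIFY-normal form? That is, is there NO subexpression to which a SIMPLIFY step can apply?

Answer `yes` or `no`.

Answer: no

Derivation:
Expression: ((((7+z)+(9+b))*2)*(((a+3)+(a+a))+((1*9)*(9*y))))
Scanning for simplifiable subexpressions (pre-order)...
  at root: ((((7+z)+(9+b))*2)*(((a+3)+(a+a))+((1*9)*(9*y)))) (not simplifiable)
  at L: (((7+z)+(9+b))*2) (not simplifiable)
  at LL: ((7+z)+(9+b)) (not simplifiable)
  at LLL: (7+z) (not simplifiable)
  at LLR: (9+b) (not simplifiable)
  at R: (((a+3)+(a+a))+((1*9)*(9*y))) (not simplifiable)
  at RL: ((a+3)+(a+a)) (not simplifiable)
  at RLL: (a+3) (not simplifiable)
  at RLR: (a+a) (not simplifiable)
  at RR: ((1*9)*(9*y)) (not simplifiable)
  at RRL: (1*9) (SIMPLIFIABLE)
  at RRR: (9*y) (not simplifiable)
Found simplifiable subexpr at path RRL: (1*9)
One SIMPLIFY step would give: ((((7+z)+(9+b))*2)*(((a+3)+(a+a))+(9*(9*y))))
-> NOT in normal form.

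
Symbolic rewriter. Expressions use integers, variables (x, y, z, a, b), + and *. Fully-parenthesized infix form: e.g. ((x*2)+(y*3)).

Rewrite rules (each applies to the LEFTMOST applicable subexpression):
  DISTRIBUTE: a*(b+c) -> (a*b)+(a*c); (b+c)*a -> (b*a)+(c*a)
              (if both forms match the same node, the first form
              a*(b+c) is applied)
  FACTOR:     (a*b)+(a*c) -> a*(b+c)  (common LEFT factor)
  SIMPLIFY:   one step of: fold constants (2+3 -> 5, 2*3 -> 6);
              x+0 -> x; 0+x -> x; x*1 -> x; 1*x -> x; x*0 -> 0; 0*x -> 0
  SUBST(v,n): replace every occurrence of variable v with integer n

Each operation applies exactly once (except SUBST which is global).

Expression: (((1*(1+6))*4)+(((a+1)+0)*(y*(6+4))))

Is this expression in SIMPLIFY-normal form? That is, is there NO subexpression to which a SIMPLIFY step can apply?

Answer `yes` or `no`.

Answer: no

Derivation:
Expression: (((1*(1+6))*4)+(((a+1)+0)*(y*(6+4))))
Scanning for simplifiable subexpressions (pre-order)...
  at root: (((1*(1+6))*4)+(((a+1)+0)*(y*(6+4)))) (not simplifiable)
  at L: ((1*(1+6))*4) (not simplifiable)
  at LL: (1*(1+6)) (SIMPLIFIABLE)
  at LLR: (1+6) (SIMPLIFIABLE)
  at R: (((a+1)+0)*(y*(6+4))) (not simplifiable)
  at RL: ((a+1)+0) (SIMPLIFIABLE)
  at RLL: (a+1) (not simplifiable)
  at RR: (y*(6+4)) (not simplifiable)
  at RRR: (6+4) (SIMPLIFIABLE)
Found simplifiable subexpr at path LL: (1*(1+6))
One SIMPLIFY step would give: (((1+6)*4)+(((a+1)+0)*(y*(6+4))))
-> NOT in normal form.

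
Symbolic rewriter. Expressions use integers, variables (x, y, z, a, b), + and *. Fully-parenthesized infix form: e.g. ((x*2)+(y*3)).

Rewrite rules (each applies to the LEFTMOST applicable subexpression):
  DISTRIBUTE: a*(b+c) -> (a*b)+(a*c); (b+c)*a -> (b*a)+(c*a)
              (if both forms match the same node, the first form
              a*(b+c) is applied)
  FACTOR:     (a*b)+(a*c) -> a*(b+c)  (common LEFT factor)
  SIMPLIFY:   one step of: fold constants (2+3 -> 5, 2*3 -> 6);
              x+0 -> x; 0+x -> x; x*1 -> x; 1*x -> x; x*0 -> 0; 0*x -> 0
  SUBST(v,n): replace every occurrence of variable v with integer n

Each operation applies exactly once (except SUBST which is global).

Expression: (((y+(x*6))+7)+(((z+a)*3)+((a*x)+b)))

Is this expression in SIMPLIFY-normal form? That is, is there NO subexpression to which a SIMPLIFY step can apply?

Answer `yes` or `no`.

Answer: yes

Derivation:
Expression: (((y+(x*6))+7)+(((z+a)*3)+((a*x)+b)))
Scanning for simplifiable subexpressions (pre-order)...
  at root: (((y+(x*6))+7)+(((z+a)*3)+((a*x)+b))) (not simplifiable)
  at L: ((y+(x*6))+7) (not simplifiable)
  at LL: (y+(x*6)) (not simplifiable)
  at LLR: (x*6) (not simplifiable)
  at R: (((z+a)*3)+((a*x)+b)) (not simplifiable)
  at RL: ((z+a)*3) (not simplifiable)
  at RLL: (z+a) (not simplifiable)
  at RR: ((a*x)+b) (not simplifiable)
  at RRL: (a*x) (not simplifiable)
Result: no simplifiable subexpression found -> normal form.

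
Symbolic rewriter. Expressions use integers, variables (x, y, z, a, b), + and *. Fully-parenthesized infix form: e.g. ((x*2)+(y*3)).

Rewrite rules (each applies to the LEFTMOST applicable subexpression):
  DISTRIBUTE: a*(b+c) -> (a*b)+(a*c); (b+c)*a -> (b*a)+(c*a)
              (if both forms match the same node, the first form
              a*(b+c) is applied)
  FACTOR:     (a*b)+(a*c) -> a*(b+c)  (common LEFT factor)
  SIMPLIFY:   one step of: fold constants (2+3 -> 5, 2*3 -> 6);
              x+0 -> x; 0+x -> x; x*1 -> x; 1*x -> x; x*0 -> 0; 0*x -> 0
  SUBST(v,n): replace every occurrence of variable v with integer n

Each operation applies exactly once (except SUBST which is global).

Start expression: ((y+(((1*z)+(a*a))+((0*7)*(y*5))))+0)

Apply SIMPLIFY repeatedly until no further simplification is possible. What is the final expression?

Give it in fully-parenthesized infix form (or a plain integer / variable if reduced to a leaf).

Answer: (y+(z+(a*a)))

Derivation:
Start: ((y+(((1*z)+(a*a))+((0*7)*(y*5))))+0)
Step 1: at root: ((y+(((1*z)+(a*a))+((0*7)*(y*5))))+0) -> (y+(((1*z)+(a*a))+((0*7)*(y*5)))); overall: ((y+(((1*z)+(a*a))+((0*7)*(y*5))))+0) -> (y+(((1*z)+(a*a))+((0*7)*(y*5))))
Step 2: at RLL: (1*z) -> z; overall: (y+(((1*z)+(a*a))+((0*7)*(y*5)))) -> (y+((z+(a*a))+((0*7)*(y*5))))
Step 3: at RRL: (0*7) -> 0; overall: (y+((z+(a*a))+((0*7)*(y*5)))) -> (y+((z+(a*a))+(0*(y*5))))
Step 4: at RR: (0*(y*5)) -> 0; overall: (y+((z+(a*a))+(0*(y*5)))) -> (y+((z+(a*a))+0))
Step 5: at R: ((z+(a*a))+0) -> (z+(a*a)); overall: (y+((z+(a*a))+0)) -> (y+(z+(a*a)))
Fixed point: (y+(z+(a*a)))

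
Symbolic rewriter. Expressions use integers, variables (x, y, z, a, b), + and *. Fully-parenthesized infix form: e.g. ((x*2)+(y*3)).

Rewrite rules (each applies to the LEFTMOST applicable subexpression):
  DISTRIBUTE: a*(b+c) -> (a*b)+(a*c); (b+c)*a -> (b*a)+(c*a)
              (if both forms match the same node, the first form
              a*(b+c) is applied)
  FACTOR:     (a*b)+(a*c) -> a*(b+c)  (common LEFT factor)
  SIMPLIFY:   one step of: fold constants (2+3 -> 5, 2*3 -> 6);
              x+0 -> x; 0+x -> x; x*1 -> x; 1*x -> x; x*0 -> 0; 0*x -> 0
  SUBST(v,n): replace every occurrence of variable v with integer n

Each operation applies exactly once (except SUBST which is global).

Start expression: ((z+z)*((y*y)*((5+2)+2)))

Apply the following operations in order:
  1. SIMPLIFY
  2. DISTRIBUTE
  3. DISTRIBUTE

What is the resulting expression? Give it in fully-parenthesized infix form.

Start: ((z+z)*((y*y)*((5+2)+2)))
Apply SIMPLIFY at RRL (target: (5+2)): ((z+z)*((y*y)*((5+2)+2))) -> ((z+z)*((y*y)*(7+2)))
Apply DISTRIBUTE at root (target: ((z+z)*((y*y)*(7+2)))): ((z+z)*((y*y)*(7+2))) -> ((z*((y*y)*(7+2)))+(z*((y*y)*(7+2))))
Apply DISTRIBUTE at LR (target: ((y*y)*(7+2))): ((z*((y*y)*(7+2)))+(z*((y*y)*(7+2)))) -> ((z*(((y*y)*7)+((y*y)*2)))+(z*((y*y)*(7+2))))

Answer: ((z*(((y*y)*7)+((y*y)*2)))+(z*((y*y)*(7+2))))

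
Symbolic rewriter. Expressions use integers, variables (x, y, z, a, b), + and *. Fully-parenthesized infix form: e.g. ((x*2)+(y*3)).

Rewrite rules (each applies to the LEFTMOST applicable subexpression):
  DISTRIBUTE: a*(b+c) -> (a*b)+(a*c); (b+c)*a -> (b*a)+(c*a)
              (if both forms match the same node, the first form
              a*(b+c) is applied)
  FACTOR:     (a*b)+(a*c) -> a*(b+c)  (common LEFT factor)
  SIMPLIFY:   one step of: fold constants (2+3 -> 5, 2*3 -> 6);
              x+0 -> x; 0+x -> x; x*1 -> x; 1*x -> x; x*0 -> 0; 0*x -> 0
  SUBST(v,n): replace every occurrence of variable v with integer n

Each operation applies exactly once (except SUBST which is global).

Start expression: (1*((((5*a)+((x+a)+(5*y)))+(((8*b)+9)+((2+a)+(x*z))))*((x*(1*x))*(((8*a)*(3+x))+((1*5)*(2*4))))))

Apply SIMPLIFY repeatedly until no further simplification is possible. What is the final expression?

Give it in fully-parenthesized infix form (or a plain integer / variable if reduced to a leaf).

Start: (1*((((5*a)+((x+a)+(5*y)))+(((8*b)+9)+((2+a)+(x*z))))*((x*(1*x))*(((8*a)*(3+x))+((1*5)*(2*4))))))
Step 1: at root: (1*((((5*a)+((x+a)+(5*y)))+(((8*b)+9)+((2+a)+(x*z))))*((x*(1*x))*(((8*a)*(3+x))+((1*5)*(2*4)))))) -> ((((5*a)+((x+a)+(5*y)))+(((8*b)+9)+((2+a)+(x*z))))*((x*(1*x))*(((8*a)*(3+x))+((1*5)*(2*4))))); overall: (1*((((5*a)+((x+a)+(5*y)))+(((8*b)+9)+((2+a)+(x*z))))*((x*(1*x))*(((8*a)*(3+x))+((1*5)*(2*4)))))) -> ((((5*a)+((x+a)+(5*y)))+(((8*b)+9)+((2+a)+(x*z))))*((x*(1*x))*(((8*a)*(3+x))+((1*5)*(2*4)))))
Step 2: at RLR: (1*x) -> x; overall: ((((5*a)+((x+a)+(5*y)))+(((8*b)+9)+((2+a)+(x*z))))*((x*(1*x))*(((8*a)*(3+x))+((1*5)*(2*4))))) -> ((((5*a)+((x+a)+(5*y)))+(((8*b)+9)+((2+a)+(x*z))))*((x*x)*(((8*a)*(3+x))+((1*5)*(2*4)))))
Step 3: at RRRL: (1*5) -> 5; overall: ((((5*a)+((x+a)+(5*y)))+(((8*b)+9)+((2+a)+(x*z))))*((x*x)*(((8*a)*(3+x))+((1*5)*(2*4))))) -> ((((5*a)+((x+a)+(5*y)))+(((8*b)+9)+((2+a)+(x*z))))*((x*x)*(((8*a)*(3+x))+(5*(2*4)))))
Step 4: at RRRR: (2*4) -> 8; overall: ((((5*a)+((x+a)+(5*y)))+(((8*b)+9)+((2+a)+(x*z))))*((x*x)*(((8*a)*(3+x))+(5*(2*4))))) -> ((((5*a)+((x+a)+(5*y)))+(((8*b)+9)+((2+a)+(x*z))))*((x*x)*(((8*a)*(3+x))+(5*8))))
Step 5: at RRR: (5*8) -> 40; overall: ((((5*a)+((x+a)+(5*y)))+(((8*b)+9)+((2+a)+(x*z))))*((x*x)*(((8*a)*(3+x))+(5*8)))) -> ((((5*a)+((x+a)+(5*y)))+(((8*b)+9)+((2+a)+(x*z))))*((x*x)*(((8*a)*(3+x))+40)))
Fixed point: ((((5*a)+((x+a)+(5*y)))+(((8*b)+9)+((2+a)+(x*z))))*((x*x)*(((8*a)*(3+x))+40)))

Answer: ((((5*a)+((x+a)+(5*y)))+(((8*b)+9)+((2+a)+(x*z))))*((x*x)*(((8*a)*(3+x))+40)))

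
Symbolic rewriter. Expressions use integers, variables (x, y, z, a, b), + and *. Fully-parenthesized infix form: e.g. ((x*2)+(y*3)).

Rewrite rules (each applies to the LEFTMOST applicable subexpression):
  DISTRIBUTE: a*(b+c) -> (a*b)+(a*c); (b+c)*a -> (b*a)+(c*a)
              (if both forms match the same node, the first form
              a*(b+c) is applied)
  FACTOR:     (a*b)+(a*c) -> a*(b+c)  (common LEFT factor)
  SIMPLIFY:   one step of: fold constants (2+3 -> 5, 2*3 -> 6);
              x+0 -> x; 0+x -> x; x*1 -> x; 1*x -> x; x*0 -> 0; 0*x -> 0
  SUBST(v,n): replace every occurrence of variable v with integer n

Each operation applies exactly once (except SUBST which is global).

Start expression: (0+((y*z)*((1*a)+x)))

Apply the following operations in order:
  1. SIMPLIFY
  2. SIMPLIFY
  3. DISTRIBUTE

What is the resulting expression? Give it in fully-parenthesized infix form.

Start: (0+((y*z)*((1*a)+x)))
Apply SIMPLIFY at root (target: (0+((y*z)*((1*a)+x)))): (0+((y*z)*((1*a)+x))) -> ((y*z)*((1*a)+x))
Apply SIMPLIFY at RL (target: (1*a)): ((y*z)*((1*a)+x)) -> ((y*z)*(a+x))
Apply DISTRIBUTE at root (target: ((y*z)*(a+x))): ((y*z)*(a+x)) -> (((y*z)*a)+((y*z)*x))

Answer: (((y*z)*a)+((y*z)*x))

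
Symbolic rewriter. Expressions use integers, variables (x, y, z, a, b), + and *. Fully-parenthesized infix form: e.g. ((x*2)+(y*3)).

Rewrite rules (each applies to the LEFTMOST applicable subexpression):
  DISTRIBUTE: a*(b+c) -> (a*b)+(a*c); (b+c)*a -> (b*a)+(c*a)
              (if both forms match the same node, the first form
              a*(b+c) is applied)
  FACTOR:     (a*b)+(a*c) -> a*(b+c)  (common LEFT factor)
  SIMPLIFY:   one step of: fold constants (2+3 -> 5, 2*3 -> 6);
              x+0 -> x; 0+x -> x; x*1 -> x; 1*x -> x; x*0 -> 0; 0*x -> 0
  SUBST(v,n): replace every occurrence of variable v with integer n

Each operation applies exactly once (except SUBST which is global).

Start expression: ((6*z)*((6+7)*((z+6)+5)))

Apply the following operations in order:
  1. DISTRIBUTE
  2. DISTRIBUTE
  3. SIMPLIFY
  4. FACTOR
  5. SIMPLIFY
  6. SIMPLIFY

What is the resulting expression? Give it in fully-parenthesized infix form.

Start: ((6*z)*((6+7)*((z+6)+5)))
Apply DISTRIBUTE at R (target: ((6+7)*((z+6)+5))): ((6*z)*((6+7)*((z+6)+5))) -> ((6*z)*(((6+7)*(z+6))+((6+7)*5)))
Apply DISTRIBUTE at root (target: ((6*z)*(((6+7)*(z+6))+((6+7)*5)))): ((6*z)*(((6+7)*(z+6))+((6+7)*5))) -> (((6*z)*((6+7)*(z+6)))+((6*z)*((6+7)*5)))
Apply SIMPLIFY at LRL (target: (6+7)): (((6*z)*((6+7)*(z+6)))+((6*z)*((6+7)*5))) -> (((6*z)*(13*(z+6)))+((6*z)*((6+7)*5)))
Apply FACTOR at root (target: (((6*z)*(13*(z+6)))+((6*z)*((6+7)*5)))): (((6*z)*(13*(z+6)))+((6*z)*((6+7)*5))) -> ((6*z)*((13*(z+6))+((6+7)*5)))
Apply SIMPLIFY at RRL (target: (6+7)): ((6*z)*((13*(z+6))+((6+7)*5))) -> ((6*z)*((13*(z+6))+(13*5)))
Apply SIMPLIFY at RR (target: (13*5)): ((6*z)*((13*(z+6))+(13*5))) -> ((6*z)*((13*(z+6))+65))

Answer: ((6*z)*((13*(z+6))+65))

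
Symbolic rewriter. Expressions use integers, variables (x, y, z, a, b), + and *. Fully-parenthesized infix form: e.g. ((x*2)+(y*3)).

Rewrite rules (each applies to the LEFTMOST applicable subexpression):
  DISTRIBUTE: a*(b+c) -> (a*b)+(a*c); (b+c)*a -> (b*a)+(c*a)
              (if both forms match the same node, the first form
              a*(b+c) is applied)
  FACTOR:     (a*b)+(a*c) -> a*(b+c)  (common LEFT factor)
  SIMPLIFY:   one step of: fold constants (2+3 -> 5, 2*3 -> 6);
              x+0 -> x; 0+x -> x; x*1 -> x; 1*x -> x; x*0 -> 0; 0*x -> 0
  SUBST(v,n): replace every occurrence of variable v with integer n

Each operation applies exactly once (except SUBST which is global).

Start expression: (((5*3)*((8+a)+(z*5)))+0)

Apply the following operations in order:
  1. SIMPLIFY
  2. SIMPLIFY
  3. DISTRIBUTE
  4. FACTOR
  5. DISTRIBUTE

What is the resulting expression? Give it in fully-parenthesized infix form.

Start: (((5*3)*((8+a)+(z*5)))+0)
Apply SIMPLIFY at root (target: (((5*3)*((8+a)+(z*5)))+0)): (((5*3)*((8+a)+(z*5)))+0) -> ((5*3)*((8+a)+(z*5)))
Apply SIMPLIFY at L (target: (5*3)): ((5*3)*((8+a)+(z*5))) -> (15*((8+a)+(z*5)))
Apply DISTRIBUTE at root (target: (15*((8+a)+(z*5)))): (15*((8+a)+(z*5))) -> ((15*(8+a))+(15*(z*5)))
Apply FACTOR at root (target: ((15*(8+a))+(15*(z*5)))): ((15*(8+a))+(15*(z*5))) -> (15*((8+a)+(z*5)))
Apply DISTRIBUTE at root (target: (15*((8+a)+(z*5)))): (15*((8+a)+(z*5))) -> ((15*(8+a))+(15*(z*5)))

Answer: ((15*(8+a))+(15*(z*5)))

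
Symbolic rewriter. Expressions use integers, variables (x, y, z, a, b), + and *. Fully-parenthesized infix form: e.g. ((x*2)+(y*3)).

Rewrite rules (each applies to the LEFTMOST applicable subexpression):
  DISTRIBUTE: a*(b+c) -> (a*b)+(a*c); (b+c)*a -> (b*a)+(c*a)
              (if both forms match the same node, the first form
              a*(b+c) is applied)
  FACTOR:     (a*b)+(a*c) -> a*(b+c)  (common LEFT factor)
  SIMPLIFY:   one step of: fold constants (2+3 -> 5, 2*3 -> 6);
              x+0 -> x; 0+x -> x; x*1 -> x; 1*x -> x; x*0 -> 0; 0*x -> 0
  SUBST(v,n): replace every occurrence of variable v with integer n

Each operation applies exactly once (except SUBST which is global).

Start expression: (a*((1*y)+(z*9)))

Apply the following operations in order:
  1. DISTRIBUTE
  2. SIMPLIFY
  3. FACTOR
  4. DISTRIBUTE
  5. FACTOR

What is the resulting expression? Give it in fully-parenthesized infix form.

Answer: (a*(y+(z*9)))

Derivation:
Start: (a*((1*y)+(z*9)))
Apply DISTRIBUTE at root (target: (a*((1*y)+(z*9)))): (a*((1*y)+(z*9))) -> ((a*(1*y))+(a*(z*9)))
Apply SIMPLIFY at LR (target: (1*y)): ((a*(1*y))+(a*(z*9))) -> ((a*y)+(a*(z*9)))
Apply FACTOR at root (target: ((a*y)+(a*(z*9)))): ((a*y)+(a*(z*9))) -> (a*(y+(z*9)))
Apply DISTRIBUTE at root (target: (a*(y+(z*9)))): (a*(y+(z*9))) -> ((a*y)+(a*(z*9)))
Apply FACTOR at root (target: ((a*y)+(a*(z*9)))): ((a*y)+(a*(z*9))) -> (a*(y+(z*9)))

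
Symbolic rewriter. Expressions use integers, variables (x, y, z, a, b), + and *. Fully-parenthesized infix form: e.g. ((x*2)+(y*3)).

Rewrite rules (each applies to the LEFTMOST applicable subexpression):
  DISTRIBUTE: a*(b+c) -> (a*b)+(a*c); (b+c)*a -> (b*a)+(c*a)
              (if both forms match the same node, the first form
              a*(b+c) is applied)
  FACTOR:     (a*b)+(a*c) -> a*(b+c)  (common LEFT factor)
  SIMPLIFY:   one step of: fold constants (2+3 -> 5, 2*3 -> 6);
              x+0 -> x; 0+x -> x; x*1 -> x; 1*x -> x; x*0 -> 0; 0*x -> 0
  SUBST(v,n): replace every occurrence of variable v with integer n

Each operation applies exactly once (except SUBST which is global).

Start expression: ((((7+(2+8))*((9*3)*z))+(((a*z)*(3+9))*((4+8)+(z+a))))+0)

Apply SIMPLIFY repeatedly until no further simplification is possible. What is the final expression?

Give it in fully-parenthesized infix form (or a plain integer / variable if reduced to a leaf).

Start: ((((7+(2+8))*((9*3)*z))+(((a*z)*(3+9))*((4+8)+(z+a))))+0)
Step 1: at root: ((((7+(2+8))*((9*3)*z))+(((a*z)*(3+9))*((4+8)+(z+a))))+0) -> (((7+(2+8))*((9*3)*z))+(((a*z)*(3+9))*((4+8)+(z+a)))); overall: ((((7+(2+8))*((9*3)*z))+(((a*z)*(3+9))*((4+8)+(z+a))))+0) -> (((7+(2+8))*((9*3)*z))+(((a*z)*(3+9))*((4+8)+(z+a))))
Step 2: at LLR: (2+8) -> 10; overall: (((7+(2+8))*((9*3)*z))+(((a*z)*(3+9))*((4+8)+(z+a)))) -> (((7+10)*((9*3)*z))+(((a*z)*(3+9))*((4+8)+(z+a))))
Step 3: at LL: (7+10) -> 17; overall: (((7+10)*((9*3)*z))+(((a*z)*(3+9))*((4+8)+(z+a)))) -> ((17*((9*3)*z))+(((a*z)*(3+9))*((4+8)+(z+a))))
Step 4: at LRL: (9*3) -> 27; overall: ((17*((9*3)*z))+(((a*z)*(3+9))*((4+8)+(z+a)))) -> ((17*(27*z))+(((a*z)*(3+9))*((4+8)+(z+a))))
Step 5: at RLR: (3+9) -> 12; overall: ((17*(27*z))+(((a*z)*(3+9))*((4+8)+(z+a)))) -> ((17*(27*z))+(((a*z)*12)*((4+8)+(z+a))))
Step 6: at RRL: (4+8) -> 12; overall: ((17*(27*z))+(((a*z)*12)*((4+8)+(z+a)))) -> ((17*(27*z))+(((a*z)*12)*(12+(z+a))))
Fixed point: ((17*(27*z))+(((a*z)*12)*(12+(z+a))))

Answer: ((17*(27*z))+(((a*z)*12)*(12+(z+a))))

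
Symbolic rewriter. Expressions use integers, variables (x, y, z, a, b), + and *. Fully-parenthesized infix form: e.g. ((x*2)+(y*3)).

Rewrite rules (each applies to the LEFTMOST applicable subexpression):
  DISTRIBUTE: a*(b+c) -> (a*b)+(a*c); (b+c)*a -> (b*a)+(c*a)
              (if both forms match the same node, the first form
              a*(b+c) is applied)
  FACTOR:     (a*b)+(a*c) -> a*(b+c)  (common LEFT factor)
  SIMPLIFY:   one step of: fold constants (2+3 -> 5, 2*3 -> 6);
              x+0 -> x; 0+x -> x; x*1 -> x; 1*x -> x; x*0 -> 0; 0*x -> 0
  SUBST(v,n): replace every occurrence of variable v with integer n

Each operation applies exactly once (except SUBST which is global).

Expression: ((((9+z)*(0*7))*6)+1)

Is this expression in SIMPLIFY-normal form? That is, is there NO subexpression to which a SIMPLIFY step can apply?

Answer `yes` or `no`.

Answer: no

Derivation:
Expression: ((((9+z)*(0*7))*6)+1)
Scanning for simplifiable subexpressions (pre-order)...
  at root: ((((9+z)*(0*7))*6)+1) (not simplifiable)
  at L: (((9+z)*(0*7))*6) (not simplifiable)
  at LL: ((9+z)*(0*7)) (not simplifiable)
  at LLL: (9+z) (not simplifiable)
  at LLR: (0*7) (SIMPLIFIABLE)
Found simplifiable subexpr at path LLR: (0*7)
One SIMPLIFY step would give: ((((9+z)*0)*6)+1)
-> NOT in normal form.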